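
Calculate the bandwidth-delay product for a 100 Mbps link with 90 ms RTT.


BDP = bandwidth * RTT
= 100 Mbps * 90 ms
= 100 * 1e6 * 90 / 1000 bits
= 9000000 bits
= 1125000 bytes
= 1098.6328 KB
BDP = 9000000 bits (1125000 bytes)


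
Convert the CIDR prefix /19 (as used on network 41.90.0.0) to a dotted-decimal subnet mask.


/19 means 19 network bits, 13 host bits
Binary: 11111111111111111110000000000000
Mask: 255.255.224.0


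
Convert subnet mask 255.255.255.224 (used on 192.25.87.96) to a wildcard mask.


Subnet mask: 255.255.255.224
Wildcard = 255.255.255.255 - subnet mask
255 - 255 = 0
255 - 255 = 0
255 - 255 = 0
255 - 224 = 31
Wildcard: 0.0.0.31


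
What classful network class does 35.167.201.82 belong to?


First octet: 35
Binary: 00100011
0xxxxxxx -> Class A (1-126)
Class A, default mask 255.0.0.0 (/8)


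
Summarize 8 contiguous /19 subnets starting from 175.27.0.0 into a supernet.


Original prefix: /19
Number of subnets: 8 = 2^3
New prefix = 19 - 3 = 16
Supernet: 175.27.0.0/16


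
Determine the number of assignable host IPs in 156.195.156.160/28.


Host bits = 32 - 28 = 4
Total addresses = 2^4 = 16
Usable = total - 2 (network and broadcast)
Usable hosts: 14


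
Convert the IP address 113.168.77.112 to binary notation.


113 = 01110001
168 = 10101000
77 = 01001101
112 = 01110000
Binary: 01110001.10101000.01001101.01110000


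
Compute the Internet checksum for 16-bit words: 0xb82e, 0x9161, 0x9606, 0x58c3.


Sum all words (with carry folding):
+ 0xb82e = 0xb82e
+ 0x9161 = 0x4990
+ 0x9606 = 0xdf96
+ 0x58c3 = 0x385a
One's complement: ~0x385a
Checksum = 0xc7a5


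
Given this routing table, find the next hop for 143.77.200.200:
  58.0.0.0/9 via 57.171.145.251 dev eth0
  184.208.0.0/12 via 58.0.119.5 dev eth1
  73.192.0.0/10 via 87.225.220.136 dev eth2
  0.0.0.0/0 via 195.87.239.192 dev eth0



Longest prefix match for 143.77.200.200:
  /9 58.0.0.0: no
  /12 184.208.0.0: no
  /10 73.192.0.0: no
  /0 0.0.0.0: MATCH
Selected: next-hop 195.87.239.192 via eth0 (matched /0)


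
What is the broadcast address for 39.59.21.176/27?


Network: 39.59.21.160/27
Host bits = 5
Set all host bits to 1:
Broadcast: 39.59.21.191


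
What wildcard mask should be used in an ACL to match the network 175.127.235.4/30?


Subnet mask: 255.255.255.252
Wildcard = 255.255.255.255 - subnet mask
255 - 255 = 0
255 - 255 = 0
255 - 255 = 0
255 - 252 = 3
Wildcard: 0.0.0.3


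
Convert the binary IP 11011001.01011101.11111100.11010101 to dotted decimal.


11011001 = 217
01011101 = 93
11111100 = 252
11010101 = 213
IP: 217.93.252.213


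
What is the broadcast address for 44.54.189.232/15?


Network: 44.54.0.0/15
Host bits = 17
Set all host bits to 1:
Broadcast: 44.55.255.255


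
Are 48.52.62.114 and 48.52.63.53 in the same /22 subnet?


Mask: 255.255.252.0
48.52.62.114 AND mask = 48.52.60.0
48.52.63.53 AND mask = 48.52.60.0
Yes, same subnet (48.52.60.0)


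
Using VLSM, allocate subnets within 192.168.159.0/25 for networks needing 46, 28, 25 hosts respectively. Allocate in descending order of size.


46 hosts -> /26 (62 usable): 192.168.159.0/26
28 hosts -> /27 (30 usable): 192.168.159.64/27
25 hosts -> /27 (30 usable): 192.168.159.96/27
Allocation: 192.168.159.0/26 (46 hosts, 62 usable); 192.168.159.64/27 (28 hosts, 30 usable); 192.168.159.96/27 (25 hosts, 30 usable)


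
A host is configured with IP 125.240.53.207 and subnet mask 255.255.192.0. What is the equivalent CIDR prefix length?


Binary: 11111111.11111111.11000000.00000000
Count leading 1s
Prefix: /18


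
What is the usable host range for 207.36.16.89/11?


Network: 207.32.0.0
Broadcast: 207.63.255.255
First usable = network + 1
Last usable = broadcast - 1
Range: 207.32.0.1 to 207.63.255.254


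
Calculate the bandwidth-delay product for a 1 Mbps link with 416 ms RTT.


BDP = bandwidth * RTT
= 1 Mbps * 416 ms
= 1 * 1e6 * 416 / 1000 bits
= 416000 bits
= 52000 bytes
= 50.7812 KB
BDP = 416000 bits (52000 bytes)


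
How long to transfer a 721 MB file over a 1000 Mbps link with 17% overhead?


Effective throughput = 1000 * (1 - 17/100) = 830 Mbps
File size in Mb = 721 * 8 = 5768 Mb
Time = 5768 / 830
Time = 6.9494 seconds


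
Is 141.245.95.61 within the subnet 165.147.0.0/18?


Subnet network: 165.147.0.0
Test IP AND mask: 141.245.64.0
No, 141.245.95.61 is not in 165.147.0.0/18


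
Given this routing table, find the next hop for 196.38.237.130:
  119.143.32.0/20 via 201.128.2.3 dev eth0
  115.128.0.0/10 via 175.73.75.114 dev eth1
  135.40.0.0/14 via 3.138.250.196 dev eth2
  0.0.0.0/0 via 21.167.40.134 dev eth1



Longest prefix match for 196.38.237.130:
  /20 119.143.32.0: no
  /10 115.128.0.0: no
  /14 135.40.0.0: no
  /0 0.0.0.0: MATCH
Selected: next-hop 21.167.40.134 via eth1 (matched /0)


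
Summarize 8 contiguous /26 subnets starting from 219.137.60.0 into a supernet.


Original prefix: /26
Number of subnets: 8 = 2^3
New prefix = 26 - 3 = 23
Supernet: 219.137.60.0/23


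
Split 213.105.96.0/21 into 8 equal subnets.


New prefix = 21 + 3 = 24
Each subnet has 256 addresses
  213.105.96.0/24
  213.105.97.0/24
  213.105.98.0/24
  213.105.99.0/24
  213.105.100.0/24
  213.105.101.0/24
  213.105.102.0/24
  213.105.103.0/24
Subnets: 213.105.96.0/24, 213.105.97.0/24, 213.105.98.0/24, 213.105.99.0/24, 213.105.100.0/24, 213.105.101.0/24, 213.105.102.0/24, 213.105.103.0/24


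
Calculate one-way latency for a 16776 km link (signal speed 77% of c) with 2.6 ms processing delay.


Speed = 0.77 * 3e5 km/s = 231000 km/s
Propagation delay = 16776 / 231000 = 0.0726 s = 72.6234 ms
Processing delay = 2.6 ms
Total one-way latency = 75.2234 ms


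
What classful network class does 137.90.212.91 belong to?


First octet: 137
Binary: 10001001
10xxxxxx -> Class B (128-191)
Class B, default mask 255.255.0.0 (/16)


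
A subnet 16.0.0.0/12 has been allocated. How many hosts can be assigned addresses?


Host bits = 32 - 12 = 20
Total addresses = 2^20 = 1048576
Usable = total - 2 (network and broadcast)
Usable hosts: 1048574


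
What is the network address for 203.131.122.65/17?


IP:   11001011.10000011.01111010.01000001
Mask: 11111111.11111111.10000000.00000000
AND operation:
Net:  11001011.10000011.00000000.00000000
Network: 203.131.0.0/17


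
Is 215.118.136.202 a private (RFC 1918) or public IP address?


RFC 1918 private ranges:
  10.0.0.0/8 (10.0.0.0 - 10.255.255.255)
  172.16.0.0/12 (172.16.0.0 - 172.31.255.255)
  192.168.0.0/16 (192.168.0.0 - 192.168.255.255)
Public (not in any RFC 1918 range)


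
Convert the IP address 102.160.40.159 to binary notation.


102 = 01100110
160 = 10100000
40 = 00101000
159 = 10011111
Binary: 01100110.10100000.00101000.10011111


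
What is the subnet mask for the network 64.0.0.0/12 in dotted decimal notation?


/12 means 12 network bits, 20 host bits
Binary: 11111111111100000000000000000000
Mask: 255.240.0.0


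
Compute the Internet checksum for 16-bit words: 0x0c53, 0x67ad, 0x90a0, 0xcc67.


Sum all words (with carry folding):
+ 0x0c53 = 0x0c53
+ 0x67ad = 0x7400
+ 0x90a0 = 0x04a1
+ 0xcc67 = 0xd108
One's complement: ~0xd108
Checksum = 0x2ef7


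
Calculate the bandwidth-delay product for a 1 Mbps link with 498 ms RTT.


BDP = bandwidth * RTT
= 1 Mbps * 498 ms
= 1 * 1e6 * 498 / 1000 bits
= 498000 bits
= 62250 bytes
= 60.791 KB
BDP = 498000 bits (62250 bytes)


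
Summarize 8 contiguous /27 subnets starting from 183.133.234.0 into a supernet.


Original prefix: /27
Number of subnets: 8 = 2^3
New prefix = 27 - 3 = 24
Supernet: 183.133.234.0/24


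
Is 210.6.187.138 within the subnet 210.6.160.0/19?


Subnet network: 210.6.160.0
Test IP AND mask: 210.6.160.0
Yes, 210.6.187.138 is in 210.6.160.0/19


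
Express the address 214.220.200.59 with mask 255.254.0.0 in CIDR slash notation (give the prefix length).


Binary: 11111111.11111110.00000000.00000000
Count leading 1s
Prefix: /15


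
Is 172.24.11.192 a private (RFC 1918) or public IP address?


RFC 1918 private ranges:
  10.0.0.0/8 (10.0.0.0 - 10.255.255.255)
  172.16.0.0/12 (172.16.0.0 - 172.31.255.255)
  192.168.0.0/16 (192.168.0.0 - 192.168.255.255)
Private (in 172.16.0.0/12)


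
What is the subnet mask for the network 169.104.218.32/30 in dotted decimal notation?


/30 means 30 network bits, 2 host bits
Binary: 11111111111111111111111111111100
Mask: 255.255.255.252


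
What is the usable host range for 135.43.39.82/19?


Network: 135.43.32.0
Broadcast: 135.43.63.255
First usable = network + 1
Last usable = broadcast - 1
Range: 135.43.32.1 to 135.43.63.254


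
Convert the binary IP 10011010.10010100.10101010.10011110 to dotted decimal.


10011010 = 154
10010100 = 148
10101010 = 170
10011110 = 158
IP: 154.148.170.158


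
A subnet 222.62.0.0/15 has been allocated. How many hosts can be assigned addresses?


Host bits = 32 - 15 = 17
Total addresses = 2^17 = 131072
Usable = total - 2 (network and broadcast)
Usable hosts: 131070


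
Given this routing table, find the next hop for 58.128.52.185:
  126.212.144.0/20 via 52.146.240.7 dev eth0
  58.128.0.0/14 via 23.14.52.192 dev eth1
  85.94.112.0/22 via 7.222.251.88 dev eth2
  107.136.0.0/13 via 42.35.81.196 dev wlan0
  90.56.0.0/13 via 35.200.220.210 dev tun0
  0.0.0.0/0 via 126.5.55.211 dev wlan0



Longest prefix match for 58.128.52.185:
  /20 126.212.144.0: no
  /14 58.128.0.0: MATCH
  /22 85.94.112.0: no
  /13 107.136.0.0: no
  /13 90.56.0.0: no
  /0 0.0.0.0: MATCH
Selected: next-hop 23.14.52.192 via eth1 (matched /14)


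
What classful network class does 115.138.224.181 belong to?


First octet: 115
Binary: 01110011
0xxxxxxx -> Class A (1-126)
Class A, default mask 255.0.0.0 (/8)


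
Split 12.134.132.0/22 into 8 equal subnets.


New prefix = 22 + 3 = 25
Each subnet has 128 addresses
  12.134.132.0/25
  12.134.132.128/25
  12.134.133.0/25
  12.134.133.128/25
  12.134.134.0/25
  12.134.134.128/25
  12.134.135.0/25
  12.134.135.128/25
Subnets: 12.134.132.0/25, 12.134.132.128/25, 12.134.133.0/25, 12.134.133.128/25, 12.134.134.0/25, 12.134.134.128/25, 12.134.135.0/25, 12.134.135.128/25


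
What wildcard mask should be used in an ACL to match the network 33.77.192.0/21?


Subnet mask: 255.255.248.0
Wildcard = 255.255.255.255 - subnet mask
255 - 255 = 0
255 - 255 = 0
255 - 248 = 7
255 - 0 = 255
Wildcard: 0.0.7.255


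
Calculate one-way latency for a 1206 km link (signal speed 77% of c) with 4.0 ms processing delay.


Speed = 0.77 * 3e5 km/s = 231000 km/s
Propagation delay = 1206 / 231000 = 0.0052 s = 5.2208 ms
Processing delay = 4.0 ms
Total one-way latency = 9.2208 ms


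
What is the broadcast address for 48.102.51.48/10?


Network: 48.64.0.0/10
Host bits = 22
Set all host bits to 1:
Broadcast: 48.127.255.255


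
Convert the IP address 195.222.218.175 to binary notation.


195 = 11000011
222 = 11011110
218 = 11011010
175 = 10101111
Binary: 11000011.11011110.11011010.10101111


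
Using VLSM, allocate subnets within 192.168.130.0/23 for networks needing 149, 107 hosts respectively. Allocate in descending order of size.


149 hosts -> /24 (254 usable): 192.168.130.0/24
107 hosts -> /25 (126 usable): 192.168.131.0/25
Allocation: 192.168.130.0/24 (149 hosts, 254 usable); 192.168.131.0/25 (107 hosts, 126 usable)


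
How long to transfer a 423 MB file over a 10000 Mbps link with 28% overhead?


Effective throughput = 10000 * (1 - 28/100) = 7200 Mbps
File size in Mb = 423 * 8 = 3384 Mb
Time = 3384 / 7200
Time = 0.47 seconds


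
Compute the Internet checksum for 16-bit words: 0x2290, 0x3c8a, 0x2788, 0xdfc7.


Sum all words (with carry folding):
+ 0x2290 = 0x2290
+ 0x3c8a = 0x5f1a
+ 0x2788 = 0x86a2
+ 0xdfc7 = 0x666a
One's complement: ~0x666a
Checksum = 0x9995


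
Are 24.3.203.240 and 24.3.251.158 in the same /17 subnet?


Mask: 255.255.128.0
24.3.203.240 AND mask = 24.3.128.0
24.3.251.158 AND mask = 24.3.128.0
Yes, same subnet (24.3.128.0)


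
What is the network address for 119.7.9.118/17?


IP:   01110111.00000111.00001001.01110110
Mask: 11111111.11111111.10000000.00000000
AND operation:
Net:  01110111.00000111.00000000.00000000
Network: 119.7.0.0/17


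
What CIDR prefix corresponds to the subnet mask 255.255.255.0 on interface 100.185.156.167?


Binary: 11111111.11111111.11111111.00000000
Count leading 1s
Prefix: /24


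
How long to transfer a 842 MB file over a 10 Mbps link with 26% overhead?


Effective throughput = 10 * (1 - 26/100) = 7.4 Mbps
File size in Mb = 842 * 8 = 6736 Mb
Time = 6736 / 7.4
Time = 910.2703 seconds


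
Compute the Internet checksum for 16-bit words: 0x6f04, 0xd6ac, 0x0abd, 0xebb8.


Sum all words (with carry folding):
+ 0x6f04 = 0x6f04
+ 0xd6ac = 0x45b1
+ 0x0abd = 0x506e
+ 0xebb8 = 0x3c27
One's complement: ~0x3c27
Checksum = 0xc3d8


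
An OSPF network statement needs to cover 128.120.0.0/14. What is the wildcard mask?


Subnet mask: 255.252.0.0
Wildcard = 255.255.255.255 - subnet mask
255 - 255 = 0
255 - 252 = 3
255 - 0 = 255
255 - 0 = 255
Wildcard: 0.3.255.255


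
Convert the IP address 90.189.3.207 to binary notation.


90 = 01011010
189 = 10111101
3 = 00000011
207 = 11001111
Binary: 01011010.10111101.00000011.11001111


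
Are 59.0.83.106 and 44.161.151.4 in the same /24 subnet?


Mask: 255.255.255.0
59.0.83.106 AND mask = 59.0.83.0
44.161.151.4 AND mask = 44.161.151.0
No, different subnets (59.0.83.0 vs 44.161.151.0)


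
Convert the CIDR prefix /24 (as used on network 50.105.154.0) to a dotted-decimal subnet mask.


/24 means 24 network bits, 8 host bits
Binary: 11111111111111111111111100000000
Mask: 255.255.255.0


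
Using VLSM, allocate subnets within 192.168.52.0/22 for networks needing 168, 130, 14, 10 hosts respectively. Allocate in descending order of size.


168 hosts -> /24 (254 usable): 192.168.52.0/24
130 hosts -> /24 (254 usable): 192.168.53.0/24
14 hosts -> /28 (14 usable): 192.168.54.0/28
10 hosts -> /28 (14 usable): 192.168.54.16/28
Allocation: 192.168.52.0/24 (168 hosts, 254 usable); 192.168.53.0/24 (130 hosts, 254 usable); 192.168.54.0/28 (14 hosts, 14 usable); 192.168.54.16/28 (10 hosts, 14 usable)


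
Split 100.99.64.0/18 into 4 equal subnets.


New prefix = 18 + 2 = 20
Each subnet has 4096 addresses
  100.99.64.0/20
  100.99.80.0/20
  100.99.96.0/20
  100.99.112.0/20
Subnets: 100.99.64.0/20, 100.99.80.0/20, 100.99.96.0/20, 100.99.112.0/20


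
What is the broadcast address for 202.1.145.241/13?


Network: 202.0.0.0/13
Host bits = 19
Set all host bits to 1:
Broadcast: 202.7.255.255


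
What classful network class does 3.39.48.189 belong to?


First octet: 3
Binary: 00000011
0xxxxxxx -> Class A (1-126)
Class A, default mask 255.0.0.0 (/8)


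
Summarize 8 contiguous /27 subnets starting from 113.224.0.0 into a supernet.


Original prefix: /27
Number of subnets: 8 = 2^3
New prefix = 27 - 3 = 24
Supernet: 113.224.0.0/24


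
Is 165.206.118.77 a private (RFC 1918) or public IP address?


RFC 1918 private ranges:
  10.0.0.0/8 (10.0.0.0 - 10.255.255.255)
  172.16.0.0/12 (172.16.0.0 - 172.31.255.255)
  192.168.0.0/16 (192.168.0.0 - 192.168.255.255)
Public (not in any RFC 1918 range)


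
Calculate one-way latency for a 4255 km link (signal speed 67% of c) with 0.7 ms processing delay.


Speed = 0.67 * 3e5 km/s = 201000 km/s
Propagation delay = 4255 / 201000 = 0.0212 s = 21.1692 ms
Processing delay = 0.7 ms
Total one-way latency = 21.8692 ms


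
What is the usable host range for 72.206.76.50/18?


Network: 72.206.64.0
Broadcast: 72.206.127.255
First usable = network + 1
Last usable = broadcast - 1
Range: 72.206.64.1 to 72.206.127.254


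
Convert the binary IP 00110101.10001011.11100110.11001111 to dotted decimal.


00110101 = 53
10001011 = 139
11100110 = 230
11001111 = 207
IP: 53.139.230.207


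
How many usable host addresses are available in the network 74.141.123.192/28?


Host bits = 32 - 28 = 4
Total addresses = 2^4 = 16
Usable = total - 2 (network and broadcast)
Usable hosts: 14


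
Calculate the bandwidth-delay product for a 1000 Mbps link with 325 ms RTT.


BDP = bandwidth * RTT
= 1000 Mbps * 325 ms
= 1000 * 1e6 * 325 / 1000 bits
= 325000000 bits
= 40625000 bytes
= 39672.8516 KB
BDP = 325000000 bits (40625000 bytes)


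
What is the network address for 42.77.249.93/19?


IP:   00101010.01001101.11111001.01011101
Mask: 11111111.11111111.11100000.00000000
AND operation:
Net:  00101010.01001101.11100000.00000000
Network: 42.77.224.0/19


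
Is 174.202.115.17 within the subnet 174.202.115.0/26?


Subnet network: 174.202.115.0
Test IP AND mask: 174.202.115.0
Yes, 174.202.115.17 is in 174.202.115.0/26


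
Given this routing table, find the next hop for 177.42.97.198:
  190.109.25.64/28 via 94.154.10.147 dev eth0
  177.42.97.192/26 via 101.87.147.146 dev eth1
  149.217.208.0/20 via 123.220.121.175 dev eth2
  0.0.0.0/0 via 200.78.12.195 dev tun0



Longest prefix match for 177.42.97.198:
  /28 190.109.25.64: no
  /26 177.42.97.192: MATCH
  /20 149.217.208.0: no
  /0 0.0.0.0: MATCH
Selected: next-hop 101.87.147.146 via eth1 (matched /26)


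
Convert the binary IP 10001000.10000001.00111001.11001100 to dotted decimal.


10001000 = 136
10000001 = 129
00111001 = 57
11001100 = 204
IP: 136.129.57.204


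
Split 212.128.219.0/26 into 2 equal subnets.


New prefix = 26 + 1 = 27
Each subnet has 32 addresses
  212.128.219.0/27
  212.128.219.32/27
Subnets: 212.128.219.0/27, 212.128.219.32/27


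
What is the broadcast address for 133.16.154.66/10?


Network: 133.0.0.0/10
Host bits = 22
Set all host bits to 1:
Broadcast: 133.63.255.255


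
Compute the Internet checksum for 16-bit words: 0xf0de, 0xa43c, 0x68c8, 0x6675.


Sum all words (with carry folding):
+ 0xf0de = 0xf0de
+ 0xa43c = 0x951b
+ 0x68c8 = 0xfde3
+ 0x6675 = 0x6459
One's complement: ~0x6459
Checksum = 0x9ba6


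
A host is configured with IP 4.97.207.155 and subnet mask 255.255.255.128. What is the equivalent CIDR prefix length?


Binary: 11111111.11111111.11111111.10000000
Count leading 1s
Prefix: /25


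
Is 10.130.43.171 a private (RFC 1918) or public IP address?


RFC 1918 private ranges:
  10.0.0.0/8 (10.0.0.0 - 10.255.255.255)
  172.16.0.0/12 (172.16.0.0 - 172.31.255.255)
  192.168.0.0/16 (192.168.0.0 - 192.168.255.255)
Private (in 10.0.0.0/8)


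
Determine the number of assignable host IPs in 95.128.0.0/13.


Host bits = 32 - 13 = 19
Total addresses = 2^19 = 524288
Usable = total - 2 (network and broadcast)
Usable hosts: 524286


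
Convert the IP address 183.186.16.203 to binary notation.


183 = 10110111
186 = 10111010
16 = 00010000
203 = 11001011
Binary: 10110111.10111010.00010000.11001011


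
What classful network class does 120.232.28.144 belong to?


First octet: 120
Binary: 01111000
0xxxxxxx -> Class A (1-126)
Class A, default mask 255.0.0.0 (/8)


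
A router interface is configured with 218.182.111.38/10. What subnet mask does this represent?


/10 means 10 network bits, 22 host bits
Binary: 11111111110000000000000000000000
Mask: 255.192.0.0


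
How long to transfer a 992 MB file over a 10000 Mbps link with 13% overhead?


Effective throughput = 10000 * (1 - 13/100) = 8700 Mbps
File size in Mb = 992 * 8 = 7936 Mb
Time = 7936 / 8700
Time = 0.9122 seconds


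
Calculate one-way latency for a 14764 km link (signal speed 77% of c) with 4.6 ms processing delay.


Speed = 0.77 * 3e5 km/s = 231000 km/s
Propagation delay = 14764 / 231000 = 0.0639 s = 63.9134 ms
Processing delay = 4.6 ms
Total one-way latency = 68.5134 ms


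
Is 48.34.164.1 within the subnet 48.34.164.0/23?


Subnet network: 48.34.164.0
Test IP AND mask: 48.34.164.0
Yes, 48.34.164.1 is in 48.34.164.0/23


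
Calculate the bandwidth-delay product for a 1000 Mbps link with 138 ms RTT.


BDP = bandwidth * RTT
= 1000 Mbps * 138 ms
= 1000 * 1e6 * 138 / 1000 bits
= 138000000 bits
= 17250000 bytes
= 16845.7031 KB
BDP = 138000000 bits (17250000 bytes)


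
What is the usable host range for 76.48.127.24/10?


Network: 76.0.0.0
Broadcast: 76.63.255.255
First usable = network + 1
Last usable = broadcast - 1
Range: 76.0.0.1 to 76.63.255.254


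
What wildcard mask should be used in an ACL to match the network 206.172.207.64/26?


Subnet mask: 255.255.255.192
Wildcard = 255.255.255.255 - subnet mask
255 - 255 = 0
255 - 255 = 0
255 - 255 = 0
255 - 192 = 63
Wildcard: 0.0.0.63


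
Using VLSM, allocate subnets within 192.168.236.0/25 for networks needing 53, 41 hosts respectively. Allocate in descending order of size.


53 hosts -> /26 (62 usable): 192.168.236.0/26
41 hosts -> /26 (62 usable): 192.168.236.64/26
Allocation: 192.168.236.0/26 (53 hosts, 62 usable); 192.168.236.64/26 (41 hosts, 62 usable)


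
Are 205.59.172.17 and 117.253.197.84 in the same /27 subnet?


Mask: 255.255.255.224
205.59.172.17 AND mask = 205.59.172.0
117.253.197.84 AND mask = 117.253.197.64
No, different subnets (205.59.172.0 vs 117.253.197.64)


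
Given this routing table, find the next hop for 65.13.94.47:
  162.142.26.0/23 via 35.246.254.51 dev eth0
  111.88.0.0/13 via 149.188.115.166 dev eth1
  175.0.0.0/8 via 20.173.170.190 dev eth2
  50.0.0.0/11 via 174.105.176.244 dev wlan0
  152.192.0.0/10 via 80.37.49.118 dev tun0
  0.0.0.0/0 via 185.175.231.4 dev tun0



Longest prefix match for 65.13.94.47:
  /23 162.142.26.0: no
  /13 111.88.0.0: no
  /8 175.0.0.0: no
  /11 50.0.0.0: no
  /10 152.192.0.0: no
  /0 0.0.0.0: MATCH
Selected: next-hop 185.175.231.4 via tun0 (matched /0)


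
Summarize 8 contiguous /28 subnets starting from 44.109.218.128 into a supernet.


Original prefix: /28
Number of subnets: 8 = 2^3
New prefix = 28 - 3 = 25
Supernet: 44.109.218.128/25


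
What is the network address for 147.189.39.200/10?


IP:   10010011.10111101.00100111.11001000
Mask: 11111111.11000000.00000000.00000000
AND operation:
Net:  10010011.10000000.00000000.00000000
Network: 147.128.0.0/10


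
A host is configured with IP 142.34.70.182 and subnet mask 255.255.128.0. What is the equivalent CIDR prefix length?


Binary: 11111111.11111111.10000000.00000000
Count leading 1s
Prefix: /17


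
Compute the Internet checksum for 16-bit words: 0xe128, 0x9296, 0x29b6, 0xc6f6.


Sum all words (with carry folding):
+ 0xe128 = 0xe128
+ 0x9296 = 0x73bf
+ 0x29b6 = 0x9d75
+ 0xc6f6 = 0x646c
One's complement: ~0x646c
Checksum = 0x9b93


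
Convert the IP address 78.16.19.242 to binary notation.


78 = 01001110
16 = 00010000
19 = 00010011
242 = 11110010
Binary: 01001110.00010000.00010011.11110010


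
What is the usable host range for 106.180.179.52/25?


Network: 106.180.179.0
Broadcast: 106.180.179.127
First usable = network + 1
Last usable = broadcast - 1
Range: 106.180.179.1 to 106.180.179.126


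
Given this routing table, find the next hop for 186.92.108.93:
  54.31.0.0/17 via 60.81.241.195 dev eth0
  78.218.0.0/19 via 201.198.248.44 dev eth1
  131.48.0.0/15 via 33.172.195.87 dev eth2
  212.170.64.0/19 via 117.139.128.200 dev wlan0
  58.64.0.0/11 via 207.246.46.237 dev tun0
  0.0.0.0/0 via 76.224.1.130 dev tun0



Longest prefix match for 186.92.108.93:
  /17 54.31.0.0: no
  /19 78.218.0.0: no
  /15 131.48.0.0: no
  /19 212.170.64.0: no
  /11 58.64.0.0: no
  /0 0.0.0.0: MATCH
Selected: next-hop 76.224.1.130 via tun0 (matched /0)


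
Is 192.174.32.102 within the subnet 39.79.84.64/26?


Subnet network: 39.79.84.64
Test IP AND mask: 192.174.32.64
No, 192.174.32.102 is not in 39.79.84.64/26


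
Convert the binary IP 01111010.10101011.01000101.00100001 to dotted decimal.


01111010 = 122
10101011 = 171
01000101 = 69
00100001 = 33
IP: 122.171.69.33


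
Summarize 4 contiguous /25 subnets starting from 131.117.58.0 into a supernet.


Original prefix: /25
Number of subnets: 4 = 2^2
New prefix = 25 - 2 = 23
Supernet: 131.117.58.0/23


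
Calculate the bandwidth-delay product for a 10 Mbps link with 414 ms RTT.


BDP = bandwidth * RTT
= 10 Mbps * 414 ms
= 10 * 1e6 * 414 / 1000 bits
= 4140000 bits
= 517500 bytes
= 505.3711 KB
BDP = 4140000 bits (517500 bytes)


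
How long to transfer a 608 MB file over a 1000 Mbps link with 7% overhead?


Effective throughput = 1000 * (1 - 7/100) = 930.0 Mbps
File size in Mb = 608 * 8 = 4864 Mb
Time = 4864 / 930.0
Time = 5.2301 seconds


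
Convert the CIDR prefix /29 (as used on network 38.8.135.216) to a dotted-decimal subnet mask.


/29 means 29 network bits, 3 host bits
Binary: 11111111111111111111111111111000
Mask: 255.255.255.248


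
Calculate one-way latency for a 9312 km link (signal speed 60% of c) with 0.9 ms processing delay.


Speed = 0.6 * 3e5 km/s = 180000 km/s
Propagation delay = 9312 / 180000 = 0.0517 s = 51.7333 ms
Processing delay = 0.9 ms
Total one-way latency = 52.6333 ms


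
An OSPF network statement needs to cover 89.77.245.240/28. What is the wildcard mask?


Subnet mask: 255.255.255.240
Wildcard = 255.255.255.255 - subnet mask
255 - 255 = 0
255 - 255 = 0
255 - 255 = 0
255 - 240 = 15
Wildcard: 0.0.0.15


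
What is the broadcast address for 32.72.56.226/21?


Network: 32.72.56.0/21
Host bits = 11
Set all host bits to 1:
Broadcast: 32.72.63.255


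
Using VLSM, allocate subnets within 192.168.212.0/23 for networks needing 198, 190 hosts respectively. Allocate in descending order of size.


198 hosts -> /24 (254 usable): 192.168.212.0/24
190 hosts -> /24 (254 usable): 192.168.213.0/24
Allocation: 192.168.212.0/24 (198 hosts, 254 usable); 192.168.213.0/24 (190 hosts, 254 usable)


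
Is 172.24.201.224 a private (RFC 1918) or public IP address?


RFC 1918 private ranges:
  10.0.0.0/8 (10.0.0.0 - 10.255.255.255)
  172.16.0.0/12 (172.16.0.0 - 172.31.255.255)
  192.168.0.0/16 (192.168.0.0 - 192.168.255.255)
Private (in 172.16.0.0/12)


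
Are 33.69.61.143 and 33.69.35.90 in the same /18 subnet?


Mask: 255.255.192.0
33.69.61.143 AND mask = 33.69.0.0
33.69.35.90 AND mask = 33.69.0.0
Yes, same subnet (33.69.0.0)


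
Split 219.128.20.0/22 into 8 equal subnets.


New prefix = 22 + 3 = 25
Each subnet has 128 addresses
  219.128.20.0/25
  219.128.20.128/25
  219.128.21.0/25
  219.128.21.128/25
  219.128.22.0/25
  219.128.22.128/25
  219.128.23.0/25
  219.128.23.128/25
Subnets: 219.128.20.0/25, 219.128.20.128/25, 219.128.21.0/25, 219.128.21.128/25, 219.128.22.0/25, 219.128.22.128/25, 219.128.23.0/25, 219.128.23.128/25


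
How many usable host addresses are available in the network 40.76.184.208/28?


Host bits = 32 - 28 = 4
Total addresses = 2^4 = 16
Usable = total - 2 (network and broadcast)
Usable hosts: 14


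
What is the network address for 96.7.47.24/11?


IP:   01100000.00000111.00101111.00011000
Mask: 11111111.11100000.00000000.00000000
AND operation:
Net:  01100000.00000000.00000000.00000000
Network: 96.0.0.0/11


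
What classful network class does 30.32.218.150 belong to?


First octet: 30
Binary: 00011110
0xxxxxxx -> Class A (1-126)
Class A, default mask 255.0.0.0 (/8)


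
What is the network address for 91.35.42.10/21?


IP:   01011011.00100011.00101010.00001010
Mask: 11111111.11111111.11111000.00000000
AND operation:
Net:  01011011.00100011.00101000.00000000
Network: 91.35.40.0/21


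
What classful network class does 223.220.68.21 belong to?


First octet: 223
Binary: 11011111
110xxxxx -> Class C (192-223)
Class C, default mask 255.255.255.0 (/24)


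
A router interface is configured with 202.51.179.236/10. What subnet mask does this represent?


/10 means 10 network bits, 22 host bits
Binary: 11111111110000000000000000000000
Mask: 255.192.0.0


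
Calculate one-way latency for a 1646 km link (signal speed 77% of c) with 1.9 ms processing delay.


Speed = 0.77 * 3e5 km/s = 231000 km/s
Propagation delay = 1646 / 231000 = 0.0071 s = 7.1255 ms
Processing delay = 1.9 ms
Total one-way latency = 9.0255 ms


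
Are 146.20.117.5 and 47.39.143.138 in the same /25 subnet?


Mask: 255.255.255.128
146.20.117.5 AND mask = 146.20.117.0
47.39.143.138 AND mask = 47.39.143.128
No, different subnets (146.20.117.0 vs 47.39.143.128)


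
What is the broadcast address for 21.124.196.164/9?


Network: 21.0.0.0/9
Host bits = 23
Set all host bits to 1:
Broadcast: 21.127.255.255


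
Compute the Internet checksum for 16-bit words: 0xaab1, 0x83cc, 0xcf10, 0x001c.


Sum all words (with carry folding):
+ 0xaab1 = 0xaab1
+ 0x83cc = 0x2e7e
+ 0xcf10 = 0xfd8e
+ 0x001c = 0xfdaa
One's complement: ~0xfdaa
Checksum = 0x0255


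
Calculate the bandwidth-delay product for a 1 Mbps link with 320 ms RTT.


BDP = bandwidth * RTT
= 1 Mbps * 320 ms
= 1 * 1e6 * 320 / 1000 bits
= 320000 bits
= 40000 bytes
= 39.0625 KB
BDP = 320000 bits (40000 bytes)


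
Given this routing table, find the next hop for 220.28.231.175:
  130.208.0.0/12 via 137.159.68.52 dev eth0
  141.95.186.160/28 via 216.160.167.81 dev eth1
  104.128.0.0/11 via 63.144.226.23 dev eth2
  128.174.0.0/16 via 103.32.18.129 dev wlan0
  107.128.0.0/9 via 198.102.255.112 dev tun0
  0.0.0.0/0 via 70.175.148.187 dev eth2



Longest prefix match for 220.28.231.175:
  /12 130.208.0.0: no
  /28 141.95.186.160: no
  /11 104.128.0.0: no
  /16 128.174.0.0: no
  /9 107.128.0.0: no
  /0 0.0.0.0: MATCH
Selected: next-hop 70.175.148.187 via eth2 (matched /0)


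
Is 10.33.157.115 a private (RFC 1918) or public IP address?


RFC 1918 private ranges:
  10.0.0.0/8 (10.0.0.0 - 10.255.255.255)
  172.16.0.0/12 (172.16.0.0 - 172.31.255.255)
  192.168.0.0/16 (192.168.0.0 - 192.168.255.255)
Private (in 10.0.0.0/8)


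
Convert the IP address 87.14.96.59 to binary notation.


87 = 01010111
14 = 00001110
96 = 01100000
59 = 00111011
Binary: 01010111.00001110.01100000.00111011


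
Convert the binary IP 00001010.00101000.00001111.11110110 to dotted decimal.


00001010 = 10
00101000 = 40
00001111 = 15
11110110 = 246
IP: 10.40.15.246


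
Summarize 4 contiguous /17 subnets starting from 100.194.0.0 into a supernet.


Original prefix: /17
Number of subnets: 4 = 2^2
New prefix = 17 - 2 = 15
Supernet: 100.194.0.0/15


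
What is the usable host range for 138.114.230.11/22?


Network: 138.114.228.0
Broadcast: 138.114.231.255
First usable = network + 1
Last usable = broadcast - 1
Range: 138.114.228.1 to 138.114.231.254


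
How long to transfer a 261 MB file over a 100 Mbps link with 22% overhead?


Effective throughput = 100 * (1 - 22/100) = 78 Mbps
File size in Mb = 261 * 8 = 2088 Mb
Time = 2088 / 78
Time = 26.7692 seconds


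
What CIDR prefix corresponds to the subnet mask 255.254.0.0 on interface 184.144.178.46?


Binary: 11111111.11111110.00000000.00000000
Count leading 1s
Prefix: /15


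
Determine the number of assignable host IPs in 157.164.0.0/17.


Host bits = 32 - 17 = 15
Total addresses = 2^15 = 32768
Usable = total - 2 (network and broadcast)
Usable hosts: 32766


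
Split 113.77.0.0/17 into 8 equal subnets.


New prefix = 17 + 3 = 20
Each subnet has 4096 addresses
  113.77.0.0/20
  113.77.16.0/20
  113.77.32.0/20
  113.77.48.0/20
  113.77.64.0/20
  113.77.80.0/20
  113.77.96.0/20
  113.77.112.0/20
Subnets: 113.77.0.0/20, 113.77.16.0/20, 113.77.32.0/20, 113.77.48.0/20, 113.77.64.0/20, 113.77.80.0/20, 113.77.96.0/20, 113.77.112.0/20


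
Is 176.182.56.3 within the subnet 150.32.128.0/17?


Subnet network: 150.32.128.0
Test IP AND mask: 176.182.0.0
No, 176.182.56.3 is not in 150.32.128.0/17


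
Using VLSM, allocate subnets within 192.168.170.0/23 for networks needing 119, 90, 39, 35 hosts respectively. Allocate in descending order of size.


119 hosts -> /25 (126 usable): 192.168.170.0/25
90 hosts -> /25 (126 usable): 192.168.170.128/25
39 hosts -> /26 (62 usable): 192.168.171.0/26
35 hosts -> /26 (62 usable): 192.168.171.64/26
Allocation: 192.168.170.0/25 (119 hosts, 126 usable); 192.168.170.128/25 (90 hosts, 126 usable); 192.168.171.0/26 (39 hosts, 62 usable); 192.168.171.64/26 (35 hosts, 62 usable)


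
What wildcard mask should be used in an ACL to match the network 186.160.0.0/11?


Subnet mask: 255.224.0.0
Wildcard = 255.255.255.255 - subnet mask
255 - 255 = 0
255 - 224 = 31
255 - 0 = 255
255 - 0 = 255
Wildcard: 0.31.255.255


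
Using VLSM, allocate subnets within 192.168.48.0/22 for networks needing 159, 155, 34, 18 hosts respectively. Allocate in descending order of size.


159 hosts -> /24 (254 usable): 192.168.48.0/24
155 hosts -> /24 (254 usable): 192.168.49.0/24
34 hosts -> /26 (62 usable): 192.168.50.0/26
18 hosts -> /27 (30 usable): 192.168.50.64/27
Allocation: 192.168.48.0/24 (159 hosts, 254 usable); 192.168.49.0/24 (155 hosts, 254 usable); 192.168.50.0/26 (34 hosts, 62 usable); 192.168.50.64/27 (18 hosts, 30 usable)


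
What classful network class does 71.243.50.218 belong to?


First octet: 71
Binary: 01000111
0xxxxxxx -> Class A (1-126)
Class A, default mask 255.0.0.0 (/8)


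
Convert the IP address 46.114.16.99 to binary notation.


46 = 00101110
114 = 01110010
16 = 00010000
99 = 01100011
Binary: 00101110.01110010.00010000.01100011


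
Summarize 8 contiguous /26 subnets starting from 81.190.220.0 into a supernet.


Original prefix: /26
Number of subnets: 8 = 2^3
New prefix = 26 - 3 = 23
Supernet: 81.190.220.0/23


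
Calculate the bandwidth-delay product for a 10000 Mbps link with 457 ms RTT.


BDP = bandwidth * RTT
= 10000 Mbps * 457 ms
= 10000 * 1e6 * 457 / 1000 bits
= 4570000000 bits
= 571250000 bytes
= 557861.3281 KB
BDP = 4570000000 bits (571250000 bytes)


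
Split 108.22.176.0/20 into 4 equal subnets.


New prefix = 20 + 2 = 22
Each subnet has 1024 addresses
  108.22.176.0/22
  108.22.180.0/22
  108.22.184.0/22
  108.22.188.0/22
Subnets: 108.22.176.0/22, 108.22.180.0/22, 108.22.184.0/22, 108.22.188.0/22


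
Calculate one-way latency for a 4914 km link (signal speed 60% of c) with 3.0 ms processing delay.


Speed = 0.6 * 3e5 km/s = 180000 km/s
Propagation delay = 4914 / 180000 = 0.0273 s = 27.3 ms
Processing delay = 3.0 ms
Total one-way latency = 30.3 ms


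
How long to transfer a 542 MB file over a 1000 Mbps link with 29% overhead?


Effective throughput = 1000 * (1 - 29/100) = 710 Mbps
File size in Mb = 542 * 8 = 4336 Mb
Time = 4336 / 710
Time = 6.107 seconds


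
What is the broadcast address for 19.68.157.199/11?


Network: 19.64.0.0/11
Host bits = 21
Set all host bits to 1:
Broadcast: 19.95.255.255


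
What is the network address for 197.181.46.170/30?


IP:   11000101.10110101.00101110.10101010
Mask: 11111111.11111111.11111111.11111100
AND operation:
Net:  11000101.10110101.00101110.10101000
Network: 197.181.46.168/30


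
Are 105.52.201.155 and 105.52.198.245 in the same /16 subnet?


Mask: 255.255.0.0
105.52.201.155 AND mask = 105.52.0.0
105.52.198.245 AND mask = 105.52.0.0
Yes, same subnet (105.52.0.0)


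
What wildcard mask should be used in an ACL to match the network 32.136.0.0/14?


Subnet mask: 255.252.0.0
Wildcard = 255.255.255.255 - subnet mask
255 - 255 = 0
255 - 252 = 3
255 - 0 = 255
255 - 0 = 255
Wildcard: 0.3.255.255


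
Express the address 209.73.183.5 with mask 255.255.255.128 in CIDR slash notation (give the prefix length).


Binary: 11111111.11111111.11111111.10000000
Count leading 1s
Prefix: /25


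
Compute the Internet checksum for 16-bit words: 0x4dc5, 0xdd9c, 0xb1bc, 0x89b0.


Sum all words (with carry folding):
+ 0x4dc5 = 0x4dc5
+ 0xdd9c = 0x2b62
+ 0xb1bc = 0xdd1e
+ 0x89b0 = 0x66cf
One's complement: ~0x66cf
Checksum = 0x9930


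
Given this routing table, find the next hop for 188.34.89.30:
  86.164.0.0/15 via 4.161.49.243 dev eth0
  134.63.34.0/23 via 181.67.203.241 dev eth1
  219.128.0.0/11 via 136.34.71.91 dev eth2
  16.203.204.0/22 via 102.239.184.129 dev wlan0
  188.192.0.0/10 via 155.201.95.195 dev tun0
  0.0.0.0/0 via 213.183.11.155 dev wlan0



Longest prefix match for 188.34.89.30:
  /15 86.164.0.0: no
  /23 134.63.34.0: no
  /11 219.128.0.0: no
  /22 16.203.204.0: no
  /10 188.192.0.0: no
  /0 0.0.0.0: MATCH
Selected: next-hop 213.183.11.155 via wlan0 (matched /0)


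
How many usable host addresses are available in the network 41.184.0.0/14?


Host bits = 32 - 14 = 18
Total addresses = 2^18 = 262144
Usable = total - 2 (network and broadcast)
Usable hosts: 262142


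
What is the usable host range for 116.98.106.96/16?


Network: 116.98.0.0
Broadcast: 116.98.255.255
First usable = network + 1
Last usable = broadcast - 1
Range: 116.98.0.1 to 116.98.255.254


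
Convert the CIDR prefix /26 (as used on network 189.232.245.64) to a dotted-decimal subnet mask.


/26 means 26 network bits, 6 host bits
Binary: 11111111111111111111111111000000
Mask: 255.255.255.192


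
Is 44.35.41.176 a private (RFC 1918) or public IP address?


RFC 1918 private ranges:
  10.0.0.0/8 (10.0.0.0 - 10.255.255.255)
  172.16.0.0/12 (172.16.0.0 - 172.31.255.255)
  192.168.0.0/16 (192.168.0.0 - 192.168.255.255)
Public (not in any RFC 1918 range)


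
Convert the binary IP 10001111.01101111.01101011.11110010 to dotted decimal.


10001111 = 143
01101111 = 111
01101011 = 107
11110010 = 242
IP: 143.111.107.242


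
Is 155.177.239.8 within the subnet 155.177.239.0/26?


Subnet network: 155.177.239.0
Test IP AND mask: 155.177.239.0
Yes, 155.177.239.8 is in 155.177.239.0/26


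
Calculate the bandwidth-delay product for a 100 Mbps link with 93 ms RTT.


BDP = bandwidth * RTT
= 100 Mbps * 93 ms
= 100 * 1e6 * 93 / 1000 bits
= 9300000 bits
= 1162500 bytes
= 1135.2539 KB
BDP = 9300000 bits (1162500 bytes)


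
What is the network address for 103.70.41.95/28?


IP:   01100111.01000110.00101001.01011111
Mask: 11111111.11111111.11111111.11110000
AND operation:
Net:  01100111.01000110.00101001.01010000
Network: 103.70.41.80/28


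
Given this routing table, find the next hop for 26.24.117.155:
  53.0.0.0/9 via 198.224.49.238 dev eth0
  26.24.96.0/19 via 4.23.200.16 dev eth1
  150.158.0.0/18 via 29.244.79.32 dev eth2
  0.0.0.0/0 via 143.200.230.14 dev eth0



Longest prefix match for 26.24.117.155:
  /9 53.0.0.0: no
  /19 26.24.96.0: MATCH
  /18 150.158.0.0: no
  /0 0.0.0.0: MATCH
Selected: next-hop 4.23.200.16 via eth1 (matched /19)


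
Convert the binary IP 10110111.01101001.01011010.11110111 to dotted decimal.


10110111 = 183
01101001 = 105
01011010 = 90
11110111 = 247
IP: 183.105.90.247


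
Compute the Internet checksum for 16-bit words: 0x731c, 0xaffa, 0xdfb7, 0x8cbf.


Sum all words (with carry folding):
+ 0x731c = 0x731c
+ 0xaffa = 0x2317
+ 0xdfb7 = 0x02cf
+ 0x8cbf = 0x8f8e
One's complement: ~0x8f8e
Checksum = 0x7071


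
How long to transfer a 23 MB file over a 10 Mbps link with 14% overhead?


Effective throughput = 10 * (1 - 14/100) = 8.6 Mbps
File size in Mb = 23 * 8 = 184 Mb
Time = 184 / 8.6
Time = 21.3953 seconds


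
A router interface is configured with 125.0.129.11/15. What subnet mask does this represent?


/15 means 15 network bits, 17 host bits
Binary: 11111111111111100000000000000000
Mask: 255.254.0.0


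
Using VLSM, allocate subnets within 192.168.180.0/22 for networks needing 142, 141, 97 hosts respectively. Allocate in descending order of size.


142 hosts -> /24 (254 usable): 192.168.180.0/24
141 hosts -> /24 (254 usable): 192.168.181.0/24
97 hosts -> /25 (126 usable): 192.168.182.0/25
Allocation: 192.168.180.0/24 (142 hosts, 254 usable); 192.168.181.0/24 (141 hosts, 254 usable); 192.168.182.0/25 (97 hosts, 126 usable)


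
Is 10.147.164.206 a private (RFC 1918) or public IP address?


RFC 1918 private ranges:
  10.0.0.0/8 (10.0.0.0 - 10.255.255.255)
  172.16.0.0/12 (172.16.0.0 - 172.31.255.255)
  192.168.0.0/16 (192.168.0.0 - 192.168.255.255)
Private (in 10.0.0.0/8)
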